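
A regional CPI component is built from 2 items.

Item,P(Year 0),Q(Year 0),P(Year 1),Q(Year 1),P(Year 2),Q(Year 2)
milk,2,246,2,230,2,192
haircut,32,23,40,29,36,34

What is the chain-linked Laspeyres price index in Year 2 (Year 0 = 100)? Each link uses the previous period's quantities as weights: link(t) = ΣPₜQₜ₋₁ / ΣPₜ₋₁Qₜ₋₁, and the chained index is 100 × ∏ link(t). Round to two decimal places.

Link Year 0→Year 1:
ΣP(Year 1)Q(Year 0) = 2×246 + 40×23 = 492 + 920 = 1412
ΣP(Year 0)Q(Year 0) = 2×246 + 32×23 = 492 + 736 = 1228
link = 1412/1228 = 1.149837
Link Year 1→Year 2:
ΣP(Year 2)Q(Year 1) = 2×230 + 36×29 = 460 + 1044 = 1504
ΣP(Year 1)Q(Year 1) = 2×230 + 40×29 = 460 + 1160 = 1620
link = 1504/1620 = 0.928395
Chained index = 100 × 1.149837 × 0.928395 = 106.7503

106.75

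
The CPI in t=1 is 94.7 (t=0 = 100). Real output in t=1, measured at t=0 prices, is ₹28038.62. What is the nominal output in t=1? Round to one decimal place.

Nominal = Real × (Index/100) = 28038.62 × (94.7/100)
        = 28038.62 × 0.947 = 26552.5731

26552.6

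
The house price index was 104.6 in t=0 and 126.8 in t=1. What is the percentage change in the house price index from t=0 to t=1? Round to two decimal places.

21.22%

Change = (126.8 − 104.6) / 104.6 × 100
       = 22.2 / 104.6 × 100 = 21.2237%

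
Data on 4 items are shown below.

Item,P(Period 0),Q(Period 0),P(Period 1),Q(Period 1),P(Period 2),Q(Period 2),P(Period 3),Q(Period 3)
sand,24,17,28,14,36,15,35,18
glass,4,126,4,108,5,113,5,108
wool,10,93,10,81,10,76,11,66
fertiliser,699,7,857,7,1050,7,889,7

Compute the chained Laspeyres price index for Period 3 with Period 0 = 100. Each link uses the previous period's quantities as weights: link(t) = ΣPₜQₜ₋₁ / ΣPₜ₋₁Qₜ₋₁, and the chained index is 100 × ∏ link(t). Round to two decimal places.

125.22

Link Period 0→Period 1:
ΣP(Period 1)Q(Period 0) = 28×17 + 4×126 + 10×93 + 857×7 = 476 + 504 + 930 + 5999 = 7909
ΣP(Period 0)Q(Period 0) = 24×17 + 4×126 + 10×93 + 699×7 = 408 + 504 + 930 + 4893 = 6735
link = 7909/6735 = 1.174313
Link Period 1→Period 2:
ΣP(Period 2)Q(Period 1) = 36×14 + 5×108 + 10×81 + 1050×7 = 504 + 540 + 810 + 7350 = 9204
ΣP(Period 1)Q(Period 1) = 28×14 + 4×108 + 10×81 + 857×7 = 392 + 432 + 810 + 5999 = 7633
link = 9204/7633 = 1.205817
Link Period 2→Period 3:
ΣP(Period 3)Q(Period 2) = 35×15 + 5×113 + 11×76 + 889×7 = 525 + 565 + 836 + 6223 = 8149
ΣP(Period 2)Q(Period 2) = 36×15 + 5×113 + 10×76 + 1050×7 = 540 + 565 + 760 + 7350 = 9215
link = 8149/9215 = 0.884319
Chained index = 100 × 1.174313 × 1.205817 × 0.884319 = 125.2202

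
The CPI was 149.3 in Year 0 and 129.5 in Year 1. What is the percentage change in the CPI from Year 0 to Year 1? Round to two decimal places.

Change = (129.5 − 149.3) / 149.3 × 100
       = -19.8 / 149.3 × 100 = -13.2619%

-13.26%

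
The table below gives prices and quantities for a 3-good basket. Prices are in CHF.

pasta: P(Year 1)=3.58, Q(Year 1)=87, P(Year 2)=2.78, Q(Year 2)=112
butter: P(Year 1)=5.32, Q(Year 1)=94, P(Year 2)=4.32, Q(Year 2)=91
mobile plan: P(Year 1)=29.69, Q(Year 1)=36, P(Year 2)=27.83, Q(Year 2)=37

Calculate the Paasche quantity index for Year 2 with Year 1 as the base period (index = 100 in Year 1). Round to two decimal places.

105.11

Paasche quantity index uses current-period prices as weights.
ΣP(Year 2)·Q(Year 2) = 2.78×112 + 4.32×91 + 27.83×37 = 311.36 + 393.12 + 1029.71 = 1734.19
ΣP(Year 2)·Q(Year 1) = 2.78×87 + 4.32×94 + 27.83×36 = 241.86 + 406.08 + 1001.88 = 1649.82
Index = 1734.19 / 1649.82 × 100 = 105.1139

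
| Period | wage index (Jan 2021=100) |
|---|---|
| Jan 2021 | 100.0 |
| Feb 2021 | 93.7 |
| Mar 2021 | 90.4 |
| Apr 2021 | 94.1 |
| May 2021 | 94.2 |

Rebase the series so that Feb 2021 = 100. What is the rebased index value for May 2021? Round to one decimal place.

100.5

Rebased(May 2021) = 94.2 / 93.7 × 100 = 100.5336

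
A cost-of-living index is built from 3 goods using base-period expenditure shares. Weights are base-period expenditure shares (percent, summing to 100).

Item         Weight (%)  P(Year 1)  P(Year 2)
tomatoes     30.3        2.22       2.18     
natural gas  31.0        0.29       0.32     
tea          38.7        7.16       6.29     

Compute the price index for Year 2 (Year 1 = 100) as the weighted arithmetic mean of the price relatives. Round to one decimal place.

tomatoes: 30.3 × (2.18/2.22) = 30.3 × 0.981982 = 29.7541
natural gas: 31.0 × (0.32/0.29) = 31.0 × 1.103448 = 34.2069
tea: 38.7 × (6.29/7.16) = 38.7 × 0.878492 = 33.9976
Index = Σ wᵢ·(p₁ᵢ/p₀ᵢ) = 29.7541 + 34.2069 + 33.9976 = 97.9586

98.0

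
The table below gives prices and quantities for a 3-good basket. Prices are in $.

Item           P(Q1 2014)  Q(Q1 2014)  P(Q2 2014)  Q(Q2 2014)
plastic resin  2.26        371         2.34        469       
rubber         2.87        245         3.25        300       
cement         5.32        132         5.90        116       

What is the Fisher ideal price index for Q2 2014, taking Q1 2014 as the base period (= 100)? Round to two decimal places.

Laspeyres component (base-period weights):
ΣP(Q2 2014)Q(Q1 2014) = 2.34×371 + 3.25×245 + 5.90×132 = 868.14 + 796.25 + 778.8 = 2443.19
ΣP(Q1 2014)Q(Q1 2014) = 2.26×371 + 2.87×245 + 5.32×132 = 838.46 + 703.15 + 702.24 = 2243.85
L = 2443.19 / 2243.85 × 100 = 108.8838
Paasche component (current-period weights):
ΣP(Q2 2014)Q(Q2 2014) = 2.34×469 + 3.25×300 + 5.90×116 = 1097.46 + 975 + 684.4 = 2756.86
ΣP(Q1 2014)Q(Q2 2014) = 2.26×469 + 2.87×300 + 5.32×116 = 1059.94 + 861 + 617.12 = 2538.06
P = 2756.86 / 2538.06 × 100 = 108.6208
Fisher = √(L × P) = √(108.8838 × 108.6208) = 108.7522

108.75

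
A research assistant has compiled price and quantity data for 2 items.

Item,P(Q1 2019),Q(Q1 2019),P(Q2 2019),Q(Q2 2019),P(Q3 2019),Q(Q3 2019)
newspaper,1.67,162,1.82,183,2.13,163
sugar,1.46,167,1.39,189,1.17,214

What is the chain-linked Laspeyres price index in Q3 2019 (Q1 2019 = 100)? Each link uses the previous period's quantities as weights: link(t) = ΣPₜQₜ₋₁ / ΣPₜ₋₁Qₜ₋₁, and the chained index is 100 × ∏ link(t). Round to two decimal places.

105.06

Link Q1 2019→Q2 2019:
ΣP(Q2 2019)Q(Q1 2019) = 1.82×162 + 1.39×167 = 294.84 + 232.13 = 526.97
ΣP(Q1 2019)Q(Q1 2019) = 1.67×162 + 1.46×167 = 270.54 + 243.82 = 514.36
link = 526.97/514.36 = 1.024516
Link Q2 2019→Q3 2019:
ΣP(Q3 2019)Q(Q2 2019) = 2.13×183 + 1.17×189 = 389.79 + 221.13 = 610.92
ΣP(Q2 2019)Q(Q2 2019) = 1.82×183 + 1.39×189 = 333.06 + 262.71 = 595.77
link = 610.92/595.77 = 1.025429
Chained index = 100 × 1.024516 × 1.025429 = 105.0569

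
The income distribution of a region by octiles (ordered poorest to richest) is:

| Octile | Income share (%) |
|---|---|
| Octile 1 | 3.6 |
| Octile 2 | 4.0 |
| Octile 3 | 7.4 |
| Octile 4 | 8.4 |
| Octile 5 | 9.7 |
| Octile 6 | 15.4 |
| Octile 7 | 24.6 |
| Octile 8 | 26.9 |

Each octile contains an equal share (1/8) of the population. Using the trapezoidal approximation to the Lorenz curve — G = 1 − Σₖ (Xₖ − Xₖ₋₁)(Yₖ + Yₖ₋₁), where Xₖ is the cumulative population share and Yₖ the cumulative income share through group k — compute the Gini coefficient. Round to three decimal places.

0.364

Cumulative income shares Yₖ: 0.0360, 0.0760, 0.1500, 0.2340, 0.3310, 0.4850, 0.7310, 1.0000
Σ (Xₖ−Xₖ₋₁)(Yₖ+Yₖ₋₁) = (1/8)(0.0360+0.0000) + (1/8)(0.0760+0.0360) + (1/8)(0.1500+0.0760) + (1/8)(0.2340+0.1500) + (1/8)(0.3310+0.2340) + (1/8)(0.4850+0.3310) + (1/8)(0.7310+0.4850) + (1/8)(1.0000+0.7310)
  = 0.0045 + 0.0140 + 0.0283 + 0.0480 + 0.0706 + 0.1020 + 0.1520 + 0.2164 = 0.6358
G = 1 − 0.6358 = 0.3642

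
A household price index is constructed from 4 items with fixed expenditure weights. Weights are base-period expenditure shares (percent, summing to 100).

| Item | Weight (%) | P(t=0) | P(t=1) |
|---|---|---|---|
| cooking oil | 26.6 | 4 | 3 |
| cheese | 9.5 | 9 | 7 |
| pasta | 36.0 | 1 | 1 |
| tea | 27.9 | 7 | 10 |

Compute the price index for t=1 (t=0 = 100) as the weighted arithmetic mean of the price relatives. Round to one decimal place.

103.2

cooking oil: 26.6 × (3/4) = 26.6 × 0.750000 = 19.9500
cheese: 9.5 × (7/9) = 9.5 × 0.777778 = 7.3889
pasta: 36.0 × (1/1) = 36.0 × 1.000000 = 36.0000
tea: 27.9 × (10/7) = 27.9 × 1.428571 = 39.8571
Index = Σ wᵢ·(p₁ᵢ/p₀ᵢ) = 19.9500 + 7.3889 + 36.0000 + 39.8571 = 103.1960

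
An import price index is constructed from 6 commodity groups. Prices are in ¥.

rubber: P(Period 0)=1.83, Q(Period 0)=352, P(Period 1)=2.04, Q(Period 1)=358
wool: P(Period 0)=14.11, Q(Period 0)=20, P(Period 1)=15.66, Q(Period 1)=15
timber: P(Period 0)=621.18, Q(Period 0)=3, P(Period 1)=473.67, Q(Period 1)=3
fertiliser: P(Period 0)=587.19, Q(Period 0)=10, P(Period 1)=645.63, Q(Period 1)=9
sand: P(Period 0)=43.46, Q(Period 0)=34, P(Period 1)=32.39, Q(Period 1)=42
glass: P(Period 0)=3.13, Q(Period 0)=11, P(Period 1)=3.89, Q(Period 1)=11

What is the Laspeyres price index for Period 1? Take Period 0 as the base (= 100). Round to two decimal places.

Laspeyres price index uses base-period quantities as weights.
ΣP(Period 1)·Q(Period 0) = 2.04×352 + 15.66×20 + 473.67×3 + 645.63×10 + 32.39×34 + 3.89×11 = 718.08 + 313.2 + 1421.01 + 6456.3 + 1101.26 + 42.79 = 10052.64
ΣP(Period 0)·Q(Period 0) = 1.83×352 + 14.11×20 + 621.18×3 + 587.19×10 + 43.46×34 + 3.13×11 = 644.16 + 282.2 + 1863.54 + 5871.9 + 1477.64 + 34.43 = 10173.87
Index = 10052.64 / 10173.87 × 100 = 98.8084

98.81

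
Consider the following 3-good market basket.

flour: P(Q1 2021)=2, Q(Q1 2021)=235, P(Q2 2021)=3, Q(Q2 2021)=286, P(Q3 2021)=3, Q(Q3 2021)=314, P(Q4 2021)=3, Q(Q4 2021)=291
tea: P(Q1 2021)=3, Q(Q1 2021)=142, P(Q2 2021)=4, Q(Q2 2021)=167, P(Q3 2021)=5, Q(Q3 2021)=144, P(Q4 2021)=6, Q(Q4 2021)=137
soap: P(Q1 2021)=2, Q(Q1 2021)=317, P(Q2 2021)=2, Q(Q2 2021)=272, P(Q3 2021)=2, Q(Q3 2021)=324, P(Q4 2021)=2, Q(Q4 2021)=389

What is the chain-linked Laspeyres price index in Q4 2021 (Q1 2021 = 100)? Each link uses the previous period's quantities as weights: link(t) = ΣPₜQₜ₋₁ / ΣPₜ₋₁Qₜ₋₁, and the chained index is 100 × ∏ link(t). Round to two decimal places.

143.09

Link Q1 2021→Q2 2021:
ΣP(Q2 2021)Q(Q1 2021) = 3×235 + 4×142 + 2×317 = 705 + 568 + 634 = 1907
ΣP(Q1 2021)Q(Q1 2021) = 2×235 + 3×142 + 2×317 = 470 + 426 + 634 = 1530
link = 1907/1530 = 1.246405
Link Q2 2021→Q3 2021:
ΣP(Q3 2021)Q(Q2 2021) = 3×286 + 5×167 + 2×272 = 858 + 835 + 544 = 2237
ΣP(Q2 2021)Q(Q2 2021) = 3×286 + 4×167 + 2×272 = 858 + 668 + 544 = 2070
link = 2237/2070 = 1.080676
Link Q3 2021→Q4 2021:
ΣP(Q4 2021)Q(Q3 2021) = 3×314 + 6×144 + 2×324 = 942 + 864 + 648 = 2454
ΣP(Q3 2021)Q(Q3 2021) = 3×314 + 5×144 + 2×324 = 942 + 720 + 648 = 2310
link = 2454/2310 = 1.062338
Chained index = 100 × 1.246405 × 1.080676 × 1.062338 = 143.0927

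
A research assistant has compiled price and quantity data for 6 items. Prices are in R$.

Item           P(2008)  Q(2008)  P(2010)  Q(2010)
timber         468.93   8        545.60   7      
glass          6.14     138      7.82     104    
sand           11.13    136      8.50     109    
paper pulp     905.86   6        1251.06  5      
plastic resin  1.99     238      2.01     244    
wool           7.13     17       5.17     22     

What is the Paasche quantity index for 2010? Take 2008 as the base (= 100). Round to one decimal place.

84.6

Paasche quantity index uses current-period prices as weights.
ΣP(2010)·Q(2010) = 545.60×7 + 7.82×104 + 8.50×109 + 1251.06×5 + 2.01×244 + 5.17×22 = 3819.2 + 813.28 + 926.5 + 6255.3 + 490.44 + 113.74 = 12418.46
ΣP(2010)·Q(2008) = 545.60×8 + 7.82×138 + 8.50×136 + 1251.06×6 + 2.01×238 + 5.17×17 = 4364.8 + 1079.16 + 1156 + 7506.36 + 478.38 + 87.89 = 14672.59
Index = 12418.46 / 14672.59 × 100 = 84.6371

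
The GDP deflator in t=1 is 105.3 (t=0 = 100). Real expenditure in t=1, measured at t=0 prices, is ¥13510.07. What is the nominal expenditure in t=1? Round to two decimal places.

14226.10

Nominal = Real × (Index/100) = 13510.07 × (105.3/100)
        = 13510.07 × 1.053 = 14226.1037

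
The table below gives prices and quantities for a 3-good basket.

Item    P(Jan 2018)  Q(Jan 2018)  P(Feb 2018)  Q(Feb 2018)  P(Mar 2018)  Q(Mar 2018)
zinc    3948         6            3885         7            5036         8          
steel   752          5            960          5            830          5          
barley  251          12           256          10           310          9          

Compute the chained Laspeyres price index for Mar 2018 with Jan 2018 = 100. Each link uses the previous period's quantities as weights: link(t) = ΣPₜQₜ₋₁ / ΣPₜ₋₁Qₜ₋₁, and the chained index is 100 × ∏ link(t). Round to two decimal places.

Link Jan 2018→Feb 2018:
ΣP(Feb 2018)Q(Jan 2018) = 3885×6 + 960×5 + 256×12 = 23310 + 4800 + 3072 = 31182
ΣP(Jan 2018)Q(Jan 2018) = 3948×6 + 752×5 + 251×12 = 23688 + 3760 + 3012 = 30460
link = 31182/30460 = 1.023703
Link Feb 2018→Mar 2018:
ΣP(Mar 2018)Q(Feb 2018) = 5036×7 + 830×5 + 310×10 = 35252 + 4150 + 3100 = 42502
ΣP(Feb 2018)Q(Feb 2018) = 3885×7 + 960×5 + 256×10 = 27195 + 4800 + 2560 = 34555
link = 42502/34555 = 1.229981
Chained index = 100 × 1.023703 × 1.229981 = 125.9136

125.91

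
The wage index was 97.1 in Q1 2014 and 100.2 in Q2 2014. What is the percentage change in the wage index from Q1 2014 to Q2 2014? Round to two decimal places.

Change = (100.2 − 97.1) / 97.1 × 100
       = 3.1 / 97.1 × 100 = 3.1926%

3.19%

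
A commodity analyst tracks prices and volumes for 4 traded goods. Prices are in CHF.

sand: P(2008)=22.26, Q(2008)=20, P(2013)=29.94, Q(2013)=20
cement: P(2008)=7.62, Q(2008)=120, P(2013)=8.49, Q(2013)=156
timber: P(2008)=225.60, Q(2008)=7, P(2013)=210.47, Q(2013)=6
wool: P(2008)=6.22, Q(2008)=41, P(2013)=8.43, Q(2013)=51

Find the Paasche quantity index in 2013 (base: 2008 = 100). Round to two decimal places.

105.22

Paasche quantity index uses current-period prices as weights.
ΣP(2013)·Q(2013) = 29.94×20 + 8.49×156 + 210.47×6 + 8.43×51 = 598.8 + 1324.44 + 1262.82 + 429.93 = 3615.99
ΣP(2013)·Q(2008) = 29.94×20 + 8.49×120 + 210.47×7 + 8.43×41 = 598.8 + 1018.8 + 1473.29 + 345.63 = 3436.52
Index = 3615.99 / 3436.52 × 100 = 105.2224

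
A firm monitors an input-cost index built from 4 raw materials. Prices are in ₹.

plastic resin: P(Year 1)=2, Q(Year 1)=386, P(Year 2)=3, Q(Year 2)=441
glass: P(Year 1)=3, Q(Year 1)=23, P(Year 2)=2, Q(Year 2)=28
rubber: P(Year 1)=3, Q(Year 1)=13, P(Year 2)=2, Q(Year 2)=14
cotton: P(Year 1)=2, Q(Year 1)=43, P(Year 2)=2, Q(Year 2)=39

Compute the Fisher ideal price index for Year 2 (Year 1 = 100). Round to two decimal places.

Laspeyres component (base-period weights):
ΣP(Year 2)Q(Year 1) = 3×386 + 2×23 + 2×13 + 2×43 = 1158 + 46 + 26 + 86 = 1316
ΣP(Year 1)Q(Year 1) = 2×386 + 3×23 + 3×13 + 2×43 = 772 + 69 + 39 + 86 = 966
L = 1316 / 966 × 100 = 136.2319
Paasche component (current-period weights):
ΣP(Year 2)Q(Year 2) = 3×441 + 2×28 + 2×14 + 2×39 = 1323 + 56 + 28 + 78 = 1485
ΣP(Year 1)Q(Year 2) = 2×441 + 3×28 + 3×14 + 2×39 = 882 + 84 + 42 + 78 = 1086
P = 1485 / 1086 × 100 = 136.7403
Fisher = √(L × P) = √(136.2319 × 136.7403) = 136.4859

136.49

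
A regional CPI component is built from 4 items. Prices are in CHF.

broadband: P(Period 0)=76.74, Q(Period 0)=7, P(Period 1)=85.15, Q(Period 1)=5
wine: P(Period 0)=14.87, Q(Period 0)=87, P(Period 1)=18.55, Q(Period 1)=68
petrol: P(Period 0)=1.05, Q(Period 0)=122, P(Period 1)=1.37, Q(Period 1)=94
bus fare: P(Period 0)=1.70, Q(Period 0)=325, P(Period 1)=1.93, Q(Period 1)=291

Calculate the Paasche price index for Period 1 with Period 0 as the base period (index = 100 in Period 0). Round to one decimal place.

119.6

Paasche price index uses current-period quantities as weights.
ΣP(Period 1)·Q(Period 1) = 85.15×5 + 18.55×68 + 1.37×94 + 1.93×291 = 425.75 + 1261.4 + 128.78 + 561.63 = 2377.56
ΣP(Period 0)·Q(Period 1) = 76.74×5 + 14.87×68 + 1.05×94 + 1.70×291 = 383.7 + 1011.16 + 98.7 + 494.7 = 1988.26
Index = 2377.56 / 1988.26 × 100 = 119.5799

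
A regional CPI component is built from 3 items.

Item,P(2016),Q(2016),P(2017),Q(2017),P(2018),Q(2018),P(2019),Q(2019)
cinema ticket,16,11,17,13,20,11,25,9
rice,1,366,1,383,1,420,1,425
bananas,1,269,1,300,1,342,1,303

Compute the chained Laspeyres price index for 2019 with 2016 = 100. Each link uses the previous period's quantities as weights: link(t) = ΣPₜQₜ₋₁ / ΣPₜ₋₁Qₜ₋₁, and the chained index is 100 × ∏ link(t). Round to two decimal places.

111.65

Link 2016→2017:
ΣP(2017)Q(2016) = 17×11 + 1×366 + 1×269 = 187 + 366 + 269 = 822
ΣP(2016)Q(2016) = 16×11 + 1×366 + 1×269 = 176 + 366 + 269 = 811
link = 822/811 = 1.013564
Link 2017→2018:
ΣP(2018)Q(2017) = 20×13 + 1×383 + 1×300 = 260 + 383 + 300 = 943
ΣP(2017)Q(2017) = 17×13 + 1×383 + 1×300 = 221 + 383 + 300 = 904
link = 943/904 = 1.043142
Link 2018→2019:
ΣP(2019)Q(2018) = 25×11 + 1×420 + 1×342 = 275 + 420 + 342 = 1037
ΣP(2018)Q(2018) = 20×11 + 1×420 + 1×342 = 220 + 420 + 342 = 982
link = 1037/982 = 1.056008
Chained index = 100 × 1.013564 × 1.043142 × 1.056008 = 111.6507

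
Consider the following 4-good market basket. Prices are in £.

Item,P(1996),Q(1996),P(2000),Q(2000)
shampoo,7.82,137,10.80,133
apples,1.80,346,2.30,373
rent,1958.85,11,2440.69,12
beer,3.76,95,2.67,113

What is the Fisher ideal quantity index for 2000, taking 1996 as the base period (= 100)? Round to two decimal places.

108.60

Laspeyres component (base-period weights):
ΣP(1996)Q(2000) = 7.82×133 + 1.80×373 + 1958.85×12 + 3.76×113 = 1040.06 + 671.4 + 23506.2 + 424.88 = 25642.54
ΣP(1996)Q(1996) = 7.82×137 + 1.80×346 + 1958.85×11 + 3.76×95 = 1071.34 + 622.8 + 21547.35 + 357.2 = 23598.69
L = 25642.54 / 23598.69 × 100 = 108.6609
Paasche component (current-period weights):
ΣP(2000)Q(2000) = 10.80×133 + 2.30×373 + 2440.69×12 + 2.67×113 = 1436.4 + 857.9 + 29288.28 + 301.71 = 31884.29
ΣP(2000)Q(1996) = 10.80×137 + 2.30×346 + 2440.69×11 + 2.67×95 = 1479.6 + 795.8 + 26847.59 + 253.65 = 29376.64
P = 31884.29 / 29376.64 × 100 = 108.5362
Fisher = √(L × P) = √(108.6609 × 108.5362) = 108.5985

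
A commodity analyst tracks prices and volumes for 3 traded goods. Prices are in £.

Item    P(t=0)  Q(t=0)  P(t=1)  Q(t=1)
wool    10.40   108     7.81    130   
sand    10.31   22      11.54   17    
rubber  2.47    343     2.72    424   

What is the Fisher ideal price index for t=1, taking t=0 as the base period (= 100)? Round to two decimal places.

92.13

Laspeyres component (base-period weights):
ΣP(t=1)Q(t=0) = 7.81×108 + 11.54×22 + 2.72×343 = 843.48 + 253.88 + 932.96 = 2030.32
ΣP(t=0)Q(t=0) = 10.40×108 + 10.31×22 + 2.47×343 = 1123.2 + 226.82 + 847.21 = 2197.23
L = 2030.32 / 2197.23 × 100 = 92.4036
Paasche component (current-period weights):
ΣP(t=1)Q(t=1) = 7.81×130 + 11.54×17 + 2.72×424 = 1015.3 + 196.18 + 1153.28 = 2364.76
ΣP(t=0)Q(t=1) = 10.40×130 + 10.31×17 + 2.47×424 = 1352 + 175.27 + 1047.28 = 2574.55
P = 2364.76 / 2574.55 × 100 = 91.8514
Fisher = √(L × P) = √(92.4036 × 91.8514) = 92.1271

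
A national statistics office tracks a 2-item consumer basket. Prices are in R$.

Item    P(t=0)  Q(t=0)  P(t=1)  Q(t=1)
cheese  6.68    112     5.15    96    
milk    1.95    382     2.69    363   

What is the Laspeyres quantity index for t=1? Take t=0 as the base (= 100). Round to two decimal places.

90.36

Laspeyres quantity index uses base-period prices as weights.
ΣP(t=0)·Q(t=1) = 6.68×96 + 1.95×363 = 641.28 + 707.85 = 1349.13
ΣP(t=0)·Q(t=0) = 6.68×112 + 1.95×382 = 748.16 + 744.9 = 1493.06
Index = 1349.13 / 1493.06 × 100 = 90.3601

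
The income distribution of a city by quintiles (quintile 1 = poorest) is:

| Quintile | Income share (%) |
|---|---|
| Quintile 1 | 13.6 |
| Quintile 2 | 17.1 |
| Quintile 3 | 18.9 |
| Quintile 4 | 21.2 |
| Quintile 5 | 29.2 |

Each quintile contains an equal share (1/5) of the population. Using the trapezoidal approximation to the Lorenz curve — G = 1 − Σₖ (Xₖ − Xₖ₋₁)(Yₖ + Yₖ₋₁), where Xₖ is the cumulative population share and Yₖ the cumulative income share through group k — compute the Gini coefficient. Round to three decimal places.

Cumulative income shares Yₖ: 0.1360, 0.3070, 0.4960, 0.7080, 1.0000
Σ (Xₖ−Xₖ₋₁)(Yₖ+Yₖ₋₁) = (1/5)(0.1360+0.0000) + (1/5)(0.3070+0.1360) + (1/5)(0.4960+0.3070) + (1/5)(0.7080+0.4960) + (1/5)(1.0000+0.7080)
  = 0.0272 + 0.0886 + 0.1606 + 0.2408 + 0.3416 = 0.8588
G = 1 − 0.8588 = 0.1412

0.141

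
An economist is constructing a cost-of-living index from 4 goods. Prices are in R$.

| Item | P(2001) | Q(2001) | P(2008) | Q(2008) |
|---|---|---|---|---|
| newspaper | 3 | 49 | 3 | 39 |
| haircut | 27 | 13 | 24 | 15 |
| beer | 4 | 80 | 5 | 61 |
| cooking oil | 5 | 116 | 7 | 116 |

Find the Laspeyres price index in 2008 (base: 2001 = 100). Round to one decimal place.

Laspeyres price index uses base-period quantities as weights.
ΣP(2008)·Q(2001) = 3×49 + 24×13 + 5×80 + 7×116 = 147 + 312 + 400 + 812 = 1671
ΣP(2001)·Q(2001) = 3×49 + 27×13 + 4×80 + 5×116 = 147 + 351 + 320 + 580 = 1398
Index = 1671 / 1398 × 100 = 119.5279

119.5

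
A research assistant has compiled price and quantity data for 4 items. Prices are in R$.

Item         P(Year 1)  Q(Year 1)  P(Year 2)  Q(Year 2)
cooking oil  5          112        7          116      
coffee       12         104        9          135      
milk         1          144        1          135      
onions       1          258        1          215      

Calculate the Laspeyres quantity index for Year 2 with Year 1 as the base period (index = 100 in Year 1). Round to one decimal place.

115.4

Laspeyres quantity index uses base-period prices as weights.
ΣP(Year 1)·Q(Year 2) = 5×116 + 12×135 + 1×135 + 1×215 = 580 + 1620 + 135 + 215 = 2550
ΣP(Year 1)·Q(Year 1) = 5×112 + 12×104 + 1×144 + 1×258 = 560 + 1248 + 144 + 258 = 2210
Index = 2550 / 2210 × 100 = 115.3846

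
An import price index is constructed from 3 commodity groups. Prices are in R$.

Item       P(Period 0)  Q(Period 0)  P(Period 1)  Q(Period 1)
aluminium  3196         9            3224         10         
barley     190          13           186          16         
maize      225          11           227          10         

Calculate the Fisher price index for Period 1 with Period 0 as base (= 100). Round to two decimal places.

Laspeyres component (base-period weights):
ΣP(Period 1)Q(Period 0) = 3224×9 + 186×13 + 227×11 = 29016 + 2418 + 2497 = 33931
ΣP(Period 0)Q(Period 0) = 3196×9 + 190×13 + 225×11 = 28764 + 2470 + 2475 = 33709
L = 33931 / 33709 × 100 = 100.6586
Paasche component (current-period weights):
ΣP(Period 1)Q(Period 1) = 3224×10 + 186×16 + 227×10 = 32240 + 2976 + 2270 = 37486
ΣP(Period 0)Q(Period 1) = 3196×10 + 190×16 + 225×10 = 31960 + 3040 + 2250 = 37250
P = 37486 / 37250 × 100 = 100.6336
Fisher = √(L × P) = √(100.6586 × 100.6336) = 100.6461

100.65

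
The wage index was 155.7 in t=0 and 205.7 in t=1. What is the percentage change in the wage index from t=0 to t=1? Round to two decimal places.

32.11%

Change = (205.7 − 155.7) / 155.7 × 100
       = 50.0 / 155.7 × 100 = 32.1130%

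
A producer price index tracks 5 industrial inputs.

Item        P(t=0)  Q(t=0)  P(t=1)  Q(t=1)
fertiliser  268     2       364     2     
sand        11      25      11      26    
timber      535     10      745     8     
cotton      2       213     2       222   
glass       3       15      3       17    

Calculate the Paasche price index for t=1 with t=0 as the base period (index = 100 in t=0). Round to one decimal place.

133.4

Paasche price index uses current-period quantities as weights.
ΣP(t=1)·Q(t=1) = 364×2 + 11×26 + 745×8 + 2×222 + 3×17 = 728 + 286 + 5960 + 444 + 51 = 7469
ΣP(t=0)·Q(t=1) = 268×2 + 11×26 + 535×8 + 2×222 + 3×17 = 536 + 286 + 4280 + 444 + 51 = 5597
Index = 7469 / 5597 × 100 = 133.4465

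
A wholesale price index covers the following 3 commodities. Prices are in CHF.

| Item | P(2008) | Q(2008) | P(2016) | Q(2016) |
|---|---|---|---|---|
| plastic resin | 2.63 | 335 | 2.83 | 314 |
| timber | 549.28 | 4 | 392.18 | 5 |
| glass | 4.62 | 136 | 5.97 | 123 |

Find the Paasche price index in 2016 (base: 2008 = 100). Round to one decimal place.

86.6

Paasche price index uses current-period quantities as weights.
ΣP(2016)·Q(2016) = 2.83×314 + 392.18×5 + 5.97×123 = 888.62 + 1960.9 + 734.31 = 3583.83
ΣP(2008)·Q(2016) = 2.63×314 + 549.28×5 + 4.62×123 = 825.82 + 2746.4 + 568.26 = 4140.48
Index = 3583.83 / 4140.48 × 100 = 86.5559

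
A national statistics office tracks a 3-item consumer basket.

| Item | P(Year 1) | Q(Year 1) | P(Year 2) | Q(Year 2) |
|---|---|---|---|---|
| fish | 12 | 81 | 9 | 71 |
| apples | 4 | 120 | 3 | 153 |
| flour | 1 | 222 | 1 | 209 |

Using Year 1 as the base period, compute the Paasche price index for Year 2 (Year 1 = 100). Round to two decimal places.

Paasche price index uses current-period quantities as weights.
ΣP(Year 2)·Q(Year 2) = 9×71 + 3×153 + 1×209 = 639 + 459 + 209 = 1307
ΣP(Year 1)·Q(Year 2) = 12×71 + 4×153 + 1×209 = 852 + 612 + 209 = 1673
Index = 1307 / 1673 × 100 = 78.1231

78.12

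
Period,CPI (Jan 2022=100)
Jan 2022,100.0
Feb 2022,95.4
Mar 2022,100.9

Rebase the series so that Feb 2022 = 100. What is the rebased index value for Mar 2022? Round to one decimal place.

Rebased(Mar 2022) = 100.9 / 95.4 × 100 = 105.7652

105.8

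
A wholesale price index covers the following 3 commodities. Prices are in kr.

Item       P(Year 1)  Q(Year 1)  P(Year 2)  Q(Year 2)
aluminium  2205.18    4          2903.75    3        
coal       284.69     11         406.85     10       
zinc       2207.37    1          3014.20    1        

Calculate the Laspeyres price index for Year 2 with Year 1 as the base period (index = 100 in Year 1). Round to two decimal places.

Laspeyres price index uses base-period quantities as weights.
ΣP(Year 2)·Q(Year 1) = 2903.75×4 + 406.85×11 + 3014.20×1 = 11615 + 4475.35 + 3014.2 = 19104.55
ΣP(Year 1)·Q(Year 1) = 2205.18×4 + 284.69×11 + 2207.37×1 = 8820.72 + 3131.59 + 2207.37 = 14159.68
Index = 19104.55 / 14159.68 × 100 = 134.9222

134.92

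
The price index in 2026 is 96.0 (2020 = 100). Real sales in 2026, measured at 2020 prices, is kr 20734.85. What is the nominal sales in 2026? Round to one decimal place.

Nominal = Real × (Index/100) = 20734.85 × (96.0/100)
        = 20734.85 × 0.960 = 19905.4560

19905.5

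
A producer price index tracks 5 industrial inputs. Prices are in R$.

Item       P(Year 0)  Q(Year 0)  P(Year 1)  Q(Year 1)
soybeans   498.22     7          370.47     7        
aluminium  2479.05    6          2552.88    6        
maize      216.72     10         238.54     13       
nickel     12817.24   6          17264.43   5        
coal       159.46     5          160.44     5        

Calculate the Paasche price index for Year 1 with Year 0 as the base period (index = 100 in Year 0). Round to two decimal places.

125.65

Paasche price index uses current-period quantities as weights.
ΣP(Year 1)·Q(Year 1) = 370.47×7 + 2552.88×6 + 238.54×13 + 17264.43×5 + 160.44×5 = 2593.29 + 15317.28 + 3101.02 + 86322.15 + 802.2 = 108135.94
ΣP(Year 0)·Q(Year 1) = 498.22×7 + 2479.05×6 + 216.72×13 + 12817.24×5 + 159.46×5 = 3487.54 + 14874.3 + 2817.36 + 64086.2 + 797.3 = 86062.7
Index = 108135.94 / 86062.7 × 100 = 125.6479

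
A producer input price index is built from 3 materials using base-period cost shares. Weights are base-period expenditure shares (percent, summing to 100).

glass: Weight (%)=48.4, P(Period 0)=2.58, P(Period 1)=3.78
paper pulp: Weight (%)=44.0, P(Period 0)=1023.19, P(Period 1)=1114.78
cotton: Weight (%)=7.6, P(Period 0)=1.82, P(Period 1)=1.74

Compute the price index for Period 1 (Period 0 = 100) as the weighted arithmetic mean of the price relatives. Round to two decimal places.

126.12

glass: 48.4 × (3.78/2.58) = 48.4 × 1.465116 = 70.9116
paper pulp: 44.0 × (1114.78/1023.19) = 44.0 × 1.089514 = 47.9386
cotton: 7.6 × (1.74/1.82) = 7.6 × 0.956044 = 7.2659
Index = Σ wᵢ·(p₁ᵢ/p₀ᵢ) = 70.9116 + 47.9386 + 7.2659 = 126.1162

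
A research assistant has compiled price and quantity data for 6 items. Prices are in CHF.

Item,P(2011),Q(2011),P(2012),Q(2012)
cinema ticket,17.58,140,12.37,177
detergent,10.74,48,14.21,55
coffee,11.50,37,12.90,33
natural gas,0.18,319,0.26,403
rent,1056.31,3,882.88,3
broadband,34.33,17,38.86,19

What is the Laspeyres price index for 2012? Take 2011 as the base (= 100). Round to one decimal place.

87.1

Laspeyres price index uses base-period quantities as weights.
ΣP(2012)·Q(2011) = 12.37×140 + 14.21×48 + 12.90×37 + 0.26×319 + 882.88×3 + 38.86×17 = 1731.8 + 682.08 + 477.3 + 82.94 + 2648.64 + 660.62 = 6283.38
ΣP(2011)·Q(2011) = 17.58×140 + 10.74×48 + 11.50×37 + 0.18×319 + 1056.31×3 + 34.33×17 = 2461.2 + 515.52 + 425.5 + 57.42 + 3168.93 + 583.61 = 7212.18
Index = 6283.38 / 7212.18 × 100 = 87.1218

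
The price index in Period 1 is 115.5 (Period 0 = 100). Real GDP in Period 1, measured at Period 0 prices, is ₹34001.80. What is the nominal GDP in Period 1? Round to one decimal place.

39272.1

Nominal = Real × (Index/100) = 34001.80 × (115.5/100)
        = 34001.80 × 1.155 = 39272.0790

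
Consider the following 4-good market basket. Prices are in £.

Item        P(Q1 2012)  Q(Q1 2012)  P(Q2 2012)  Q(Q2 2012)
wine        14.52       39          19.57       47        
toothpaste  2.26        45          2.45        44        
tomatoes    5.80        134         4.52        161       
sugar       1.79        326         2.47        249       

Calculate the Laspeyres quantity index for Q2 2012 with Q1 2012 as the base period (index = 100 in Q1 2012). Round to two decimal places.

Laspeyres quantity index uses base-period prices as weights.
ΣP(Q1 2012)·Q(Q2 2012) = 14.52×47 + 2.26×44 + 5.80×161 + 1.79×249 = 682.44 + 99.44 + 933.8 + 445.71 = 2161.39
ΣP(Q1 2012)·Q(Q1 2012) = 14.52×39 + 2.26×45 + 5.80×134 + 1.79×326 = 566.28 + 101.7 + 777.2 + 583.54 = 2028.72
Index = 2161.39 / 2028.72 × 100 = 106.5396

106.54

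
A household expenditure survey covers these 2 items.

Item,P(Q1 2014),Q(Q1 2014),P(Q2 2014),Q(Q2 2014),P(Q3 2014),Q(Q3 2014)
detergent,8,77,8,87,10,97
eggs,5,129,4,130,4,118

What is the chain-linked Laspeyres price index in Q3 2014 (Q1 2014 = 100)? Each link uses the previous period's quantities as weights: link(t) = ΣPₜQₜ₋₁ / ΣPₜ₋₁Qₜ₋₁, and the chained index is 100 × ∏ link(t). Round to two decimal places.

102.62

Link Q1 2014→Q2 2014:
ΣP(Q2 2014)Q(Q1 2014) = 8×77 + 4×129 = 616 + 516 = 1132
ΣP(Q1 2014)Q(Q1 2014) = 8×77 + 5×129 = 616 + 645 = 1261
link = 1132/1261 = 0.897700
Link Q2 2014→Q3 2014:
ΣP(Q3 2014)Q(Q2 2014) = 10×87 + 4×130 = 870 + 520 = 1390
ΣP(Q2 2014)Q(Q2 2014) = 8×87 + 4×130 = 696 + 520 = 1216
link = 1390/1216 = 1.143092
Chained index = 100 × 0.897700 × 1.143092 = 102.6154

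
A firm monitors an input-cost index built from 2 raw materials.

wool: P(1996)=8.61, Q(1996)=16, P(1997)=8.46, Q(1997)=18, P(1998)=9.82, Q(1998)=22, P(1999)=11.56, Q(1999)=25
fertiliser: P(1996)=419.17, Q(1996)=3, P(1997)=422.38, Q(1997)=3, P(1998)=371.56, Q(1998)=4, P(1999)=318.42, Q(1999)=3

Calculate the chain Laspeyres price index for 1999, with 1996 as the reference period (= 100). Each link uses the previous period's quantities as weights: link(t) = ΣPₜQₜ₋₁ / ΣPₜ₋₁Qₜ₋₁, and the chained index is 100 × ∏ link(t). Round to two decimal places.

82.09

Link 1996→1997:
ΣP(1997)Q(1996) = 8.46×16 + 422.38×3 = 135.36 + 1267.14 = 1402.5
ΣP(1996)Q(1996) = 8.61×16 + 419.17×3 = 137.76 + 1257.51 = 1395.27
link = 1402.5/1395.27 = 1.005182
Link 1997→1998:
ΣP(1998)Q(1997) = 9.82×18 + 371.56×3 = 176.76 + 1114.68 = 1291.44
ΣP(1997)Q(1997) = 8.46×18 + 422.38×3 = 152.28 + 1267.14 = 1419.42
link = 1291.44/1419.42 = 0.909836
Link 1998→1999:
ΣP(1999)Q(1998) = 11.56×22 + 318.42×4 = 254.32 + 1273.68 = 1528
ΣP(1998)Q(1998) = 9.82×22 + 371.56×4 = 216.04 + 1486.24 = 1702.28
link = 1528/1702.28 = 0.897620
Chained index = 100 × 1.005182 × 0.909836 × 0.897620 = 82.0919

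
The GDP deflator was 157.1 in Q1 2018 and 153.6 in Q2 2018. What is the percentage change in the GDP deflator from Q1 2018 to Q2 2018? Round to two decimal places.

Change = (153.6 − 157.1) / 157.1 × 100
       = -3.5 / 157.1 × 100 = -2.2279%

-2.23%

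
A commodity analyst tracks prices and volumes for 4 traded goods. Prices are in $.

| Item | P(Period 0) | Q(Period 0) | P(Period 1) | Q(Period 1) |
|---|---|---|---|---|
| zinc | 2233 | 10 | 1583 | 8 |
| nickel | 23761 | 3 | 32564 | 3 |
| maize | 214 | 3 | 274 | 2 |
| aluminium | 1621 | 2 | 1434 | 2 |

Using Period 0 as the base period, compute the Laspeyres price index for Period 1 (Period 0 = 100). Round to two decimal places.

120.22

Laspeyres price index uses base-period quantities as weights.
ΣP(Period 1)·Q(Period 0) = 1583×10 + 32564×3 + 274×3 + 1434×2 = 15830 + 97692 + 822 + 2868 = 117212
ΣP(Period 0)·Q(Period 0) = 2233×10 + 23761×3 + 214×3 + 1621×2 = 22330 + 71283 + 642 + 3242 = 97497
Index = 117212 / 97497 × 100 = 120.2211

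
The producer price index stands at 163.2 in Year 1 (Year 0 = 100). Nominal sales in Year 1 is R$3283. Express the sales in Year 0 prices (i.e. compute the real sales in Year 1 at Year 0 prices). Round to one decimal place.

2011.6

Real = Nominal ÷ (Index/100) = 3283 ÷ (163.2/100)
     = 3283 ÷ 1.632 = 2011.6422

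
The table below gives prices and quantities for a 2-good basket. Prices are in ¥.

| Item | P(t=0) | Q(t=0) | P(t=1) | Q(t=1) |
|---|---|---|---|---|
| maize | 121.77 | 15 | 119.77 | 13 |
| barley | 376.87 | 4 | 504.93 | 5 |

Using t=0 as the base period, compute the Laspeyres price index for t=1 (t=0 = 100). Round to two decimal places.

Laspeyres price index uses base-period quantities as weights.
ΣP(t=1)·Q(t=0) = 119.77×15 + 504.93×4 = 1796.55 + 2019.72 = 3816.27
ΣP(t=0)·Q(t=0) = 121.77×15 + 376.87×4 = 1826.55 + 1507.48 = 3334.03
Index = 3816.27 / 3334.03 × 100 = 114.4642

114.46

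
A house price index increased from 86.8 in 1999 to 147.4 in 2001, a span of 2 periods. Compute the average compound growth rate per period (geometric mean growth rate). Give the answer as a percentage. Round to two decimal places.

Growth factor = (147.4/86.8)^(1/2) = (1.698157)^(1/2) = 1.303133
Growth rate = 1.303133 − 1 = 0.303133 = 30.3133%

30.31%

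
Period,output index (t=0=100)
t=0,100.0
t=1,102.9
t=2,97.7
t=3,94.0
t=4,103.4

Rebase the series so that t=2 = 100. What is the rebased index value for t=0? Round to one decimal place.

102.4

Rebased(t=0) = 100.0 / 97.7 × 100 = 102.3541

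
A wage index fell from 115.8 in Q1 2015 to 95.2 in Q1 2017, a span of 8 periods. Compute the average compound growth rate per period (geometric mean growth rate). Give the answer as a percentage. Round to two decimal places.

Growth factor = (95.2/115.8)^(1/8) = (0.822107)^(1/8) = 0.975812
Growth rate = 0.975812 − 1 = -0.024188 = -2.4188%

-2.42%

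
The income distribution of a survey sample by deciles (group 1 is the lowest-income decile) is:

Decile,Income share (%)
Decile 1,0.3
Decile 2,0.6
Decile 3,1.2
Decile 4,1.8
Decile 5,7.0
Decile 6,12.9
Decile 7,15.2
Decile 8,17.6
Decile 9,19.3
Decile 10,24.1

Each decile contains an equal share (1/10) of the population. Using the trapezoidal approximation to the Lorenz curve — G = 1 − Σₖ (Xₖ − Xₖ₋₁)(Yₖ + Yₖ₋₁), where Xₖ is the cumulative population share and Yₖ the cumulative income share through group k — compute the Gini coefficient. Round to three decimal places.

0.473

Cumulative income shares Yₖ: 0.0030, 0.0090, 0.0210, 0.0390, 0.1090, 0.2380, 0.3900, 0.5660, 0.7590, 1.0000
Σ (Xₖ−Xₖ₋₁)(Yₖ+Yₖ₋₁) = (1/10)(0.0030+0.0000) + (1/10)(0.0090+0.0030) + (1/10)(0.0210+0.0090) + (1/10)(0.0390+0.0210) + (1/10)(0.1090+0.0390) + (1/10)(0.2380+0.1090) + (1/10)(0.3900+0.2380) + (1/10)(0.5660+0.3900) + (1/10)(0.7590+0.5660) + (1/10)(1.0000+0.7590)
  = 0.0003 + 0.0012 + 0.0030 + 0.0060 + 0.0148 + 0.0347 + 0.0628 + 0.0956 + 0.1325 + 0.1759 = 0.5268
G = 1 − 0.5268 = 0.4732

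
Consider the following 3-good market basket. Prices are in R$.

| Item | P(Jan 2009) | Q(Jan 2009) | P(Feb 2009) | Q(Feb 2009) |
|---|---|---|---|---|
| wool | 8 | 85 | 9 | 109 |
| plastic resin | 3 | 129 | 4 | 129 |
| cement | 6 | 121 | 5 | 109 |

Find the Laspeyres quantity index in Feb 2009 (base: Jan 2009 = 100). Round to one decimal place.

Laspeyres quantity index uses base-period prices as weights.
ΣP(Jan 2009)·Q(Feb 2009) = 8×109 + 3×129 + 6×109 = 872 + 387 + 654 = 1913
ΣP(Jan 2009)·Q(Jan 2009) = 8×85 + 3×129 + 6×121 = 680 + 387 + 726 = 1793
Index = 1913 / 1793 × 100 = 106.6927

106.7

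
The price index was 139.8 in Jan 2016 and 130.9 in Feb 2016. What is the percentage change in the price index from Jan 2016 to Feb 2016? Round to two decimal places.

Change = (130.9 − 139.8) / 139.8 × 100
       = -8.9 / 139.8 × 100 = -6.3662%

-6.37%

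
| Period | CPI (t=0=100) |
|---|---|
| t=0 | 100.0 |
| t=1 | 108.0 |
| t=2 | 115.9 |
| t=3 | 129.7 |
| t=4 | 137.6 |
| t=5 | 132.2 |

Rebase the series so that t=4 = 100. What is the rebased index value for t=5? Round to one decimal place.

Rebased(t=5) = 132.2 / 137.6 × 100 = 96.0756

96.1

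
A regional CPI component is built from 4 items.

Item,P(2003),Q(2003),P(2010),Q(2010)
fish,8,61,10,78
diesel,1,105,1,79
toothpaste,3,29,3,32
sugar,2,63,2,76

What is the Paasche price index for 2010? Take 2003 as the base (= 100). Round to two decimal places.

116.40

Paasche price index uses current-period quantities as weights.
ΣP(2010)·Q(2010) = 10×78 + 1×79 + 3×32 + 2×76 = 780 + 79 + 96 + 152 = 1107
ΣP(2003)·Q(2010) = 8×78 + 1×79 + 3×32 + 2×76 = 624 + 79 + 96 + 152 = 951
Index = 1107 / 951 × 100 = 116.4038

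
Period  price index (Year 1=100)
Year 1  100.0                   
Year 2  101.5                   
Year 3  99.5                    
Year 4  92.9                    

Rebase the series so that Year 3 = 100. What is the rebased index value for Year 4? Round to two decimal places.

93.37

Rebased(Year 4) = 92.9 / 99.5 × 100 = 93.3668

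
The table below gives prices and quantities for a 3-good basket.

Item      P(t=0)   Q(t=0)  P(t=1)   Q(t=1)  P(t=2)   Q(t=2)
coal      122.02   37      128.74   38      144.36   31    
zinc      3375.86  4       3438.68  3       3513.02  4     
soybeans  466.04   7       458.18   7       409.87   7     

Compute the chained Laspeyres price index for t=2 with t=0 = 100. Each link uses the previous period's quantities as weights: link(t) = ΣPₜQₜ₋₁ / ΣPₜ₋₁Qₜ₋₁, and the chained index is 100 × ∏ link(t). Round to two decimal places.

Link t=0→t=1:
ΣP(t=1)Q(t=0) = 128.74×37 + 3438.68×4 + 458.18×7 = 4763.38 + 13754.72 + 3207.26 = 21725.36
ΣP(t=0)Q(t=0) = 122.02×37 + 3375.86×4 + 466.04×7 = 4514.74 + 13503.44 + 3262.28 = 21280.46
link = 21725.36/21280.46 = 1.020907
Link t=1→t=2:
ΣP(t=2)Q(t=1) = 144.36×38 + 3513.02×3 + 409.87×7 = 5485.68 + 10539.06 + 2869.09 = 18893.83
ΣP(t=1)Q(t=1) = 128.74×38 + 3438.68×3 + 458.18×7 = 4892.12 + 10316.04 + 3207.26 = 18415.42
link = 18893.83/18415.42 = 1.025979
Chained index = 100 × 1.020907 × 1.025979 = 104.7428

104.74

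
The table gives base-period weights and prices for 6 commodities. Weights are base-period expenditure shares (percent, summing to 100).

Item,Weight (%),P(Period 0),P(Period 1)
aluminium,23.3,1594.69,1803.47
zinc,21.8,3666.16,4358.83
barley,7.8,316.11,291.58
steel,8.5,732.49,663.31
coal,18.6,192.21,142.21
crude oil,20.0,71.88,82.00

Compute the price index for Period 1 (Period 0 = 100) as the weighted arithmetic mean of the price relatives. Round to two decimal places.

103.74

aluminium: 23.3 × (1803.47/1594.69) = 23.3 × 1.130922 = 26.3505
zinc: 21.8 × (4358.83/3666.16) = 21.8 × 1.188936 = 25.9188
barley: 7.8 × (291.58/316.11) = 7.8 × 0.922400 = 7.1947
steel: 8.5 × (663.31/732.49) = 8.5 × 0.905555 = 7.6972
coal: 18.6 × (142.21/192.21) = 18.6 × 0.739868 = 13.7615
crude oil: 20.0 × (82.00/71.88) = 20.0 × 1.140790 = 22.8158
Index = Σ wᵢ·(p₁ᵢ/p₀ᵢ) = 26.3505 + 25.9188 + 7.1947 + 7.6972 + 13.7615 + 22.8158 = 103.7386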